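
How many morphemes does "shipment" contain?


Word: "shipment"
Morphemes: ship | -ment
Each morpheme carries meaning
= 2 morphemes


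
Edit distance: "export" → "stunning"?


Word 1: "export" (length 6)
Word 2: "stunning" (length 8)
One optimal edit sequence (insert/delete/substitute each cost 1):
  1. insert 's'  (+1)
  2. insert 't'  (+1)
  3. substitute 'e' -> 'u'  (+1)
  4. substitute 'x' -> 'n'  (+1)
  5. substitute 'p' -> 'n'  (+1)
  6. substitute 'o' -> 'i'  (+1)
  7. substitute 'r' -> 'n'  (+1)
  8. substitute 't' -> 'g'  (+1)
Total edit operations: 8
Edit distance = 8


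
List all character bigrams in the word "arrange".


Word: "arrange" (length 7)
Number of bigrams = 7 - 2 + 1 = 6
  Position 0: "ar"
  Position 1: "rr"
  Position 2: "ra"
  Position 3: "an"
  Position 4: "ng"
  Position 5: "ge"
Bigrams = "ar", "rr", "ra", "an", "ng", "ge"


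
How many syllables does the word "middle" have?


Word: "middle"
Syllable breakdown: mid | dle
Counting: 2 parts
= 2 syllables


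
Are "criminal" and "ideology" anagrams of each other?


Word 1: "criminal" → sorted: aciilmnr
Word 2: "ideology" → sorted: degilooy
Same letters? aciilmnr != degilooy
Anagram = No


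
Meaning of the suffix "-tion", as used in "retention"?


Suffix: -tion
Example: retention = retain + -tion, with a spelling change
Meaning = act or process


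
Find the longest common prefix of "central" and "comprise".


Word 1: "central"
Word 2: "comprise"
Comparing from start:
  Pos 0: 'c' == 'c'
  Pos 1: 'e' != 'o' (stop)
LCP = "c" (length 1)


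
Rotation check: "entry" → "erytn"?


Word: "entry", Candidate: "erytn"
Method: check if candidate is substring of word+word
"entryentry" contains "erytn"? No
Is rotation = No


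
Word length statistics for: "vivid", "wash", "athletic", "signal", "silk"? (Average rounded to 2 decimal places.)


Lengths: "vivid"=5, "wash"=4, "athletic"=8, "signal"=6, "silk"=4
Sum = 27, Count = 5
Average = 27/5 = 5.40
= avg=5.40, min=4, max=8


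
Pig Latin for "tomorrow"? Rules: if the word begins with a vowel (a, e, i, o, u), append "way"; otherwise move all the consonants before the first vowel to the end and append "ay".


Word: "tomorrow"
Starts with consonant(s) → move to end, add 'ay'
Consonant cluster: "t"
Pig Latin = "omorrowtay"


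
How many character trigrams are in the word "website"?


Word: "website" (length 7)
Number of 3-grams = length - 3 + 1 = 7 - 3 + 1
= 5


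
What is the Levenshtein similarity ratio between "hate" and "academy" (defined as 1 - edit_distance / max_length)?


Word 1: "hate" (length 4)
Word 2: "academy" (length 7)
One optimal edit sequence:
  1. insert 'a'  (+1)
  2. substitute 'h' -> 'c'  (+1)
  3. keep 'a'
  4. substitute 't' -> 'd'  (+1)
  5. keep 'e'
  6. insert 'm'  (+1)
  7. insert 'y'  (+1)
Edit distance = 5
Max length = max(4, 7) = 7
Similarity = 1 - 5/7
= 0.2857


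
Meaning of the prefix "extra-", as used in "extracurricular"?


Prefix: extra-
Example: extracurricular (extra- + curricular)
Meaning = beyond


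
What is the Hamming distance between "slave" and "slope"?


Comparing character by character (same length = 5):
  Pos 0: 's' vs 's' =
  Pos 1: 'l' vs 'l' =
  Pos 2: 'a' vs 'o' !=
  Pos 3: 'v' vs 'p' !=
  Pos 4: 'e' vs 'e' =
Hamming distance = 2


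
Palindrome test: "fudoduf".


Word: "fudoduf"
Reversed: "fudoduf"
Forward == Backward? fudoduf == fudoduf
Palindrome = Yes


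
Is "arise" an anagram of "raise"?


Word 1: "raise" → sorted: aeirs
Word 2: "arise" → sorted: aeirs
Same letters? aeirs == aeirs
Anagram = Yes


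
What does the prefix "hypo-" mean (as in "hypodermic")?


Prefix: hypo-
Example: hypodermic = hypo- + dermic
Meaning = under / below normal


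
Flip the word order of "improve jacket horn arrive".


Original: "improve jacket horn arrive"
Words (1..n): improve | jacket | horn | arrive
Reversed (n..1): arrive | horn | jacket | improve
Result = "arrive horn jacket improve"


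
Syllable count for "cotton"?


Word: "cotton"
Syllable breakdown: cot | ton
Counting: 2 parts
= 2 syllables


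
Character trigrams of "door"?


Word: "door" (length 4)
Number of trigrams = 4 - 3 + 1 = 2
  Position 0: "doo"
  Position 1: "oor"
Trigrams = "doo", "oor"


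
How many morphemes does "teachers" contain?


Word: "teachers"
Morphemes: teach / -er / -s
Each morpheme carries meaning
= 3 morphemes


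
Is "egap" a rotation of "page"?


Word: "page", Candidate: "egap"
Method: check if candidate is substring of word+word
"pagepage" contains "egap"? No
Is rotation = No


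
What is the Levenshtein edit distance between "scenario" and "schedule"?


Word 1: "scenario" (length 8)
Word 2: "schedule" (length 8)
One optimal edit sequence (insert/delete/substitute each cost 1):
  1. keep 's'
  2. keep 'c'
  3. substitute 'e' -> 'h'  (+1)
  4. substitute 'n' -> 'e'  (+1)
  5. substitute 'a' -> 'd'  (+1)
  6. substitute 'r' -> 'u'  (+1)
  7. substitute 'i' -> 'l'  (+1)
  8. substitute 'o' -> 'e'  (+1)
Total edit operations: 6
Edit distance = 6


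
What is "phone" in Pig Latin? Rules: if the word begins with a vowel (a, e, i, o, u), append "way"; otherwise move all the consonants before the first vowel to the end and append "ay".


Word: "phone"
Starts with consonant(s) → move to end, add 'ay'
Consonant cluster: "ph"
Pig Latin = "onephay"


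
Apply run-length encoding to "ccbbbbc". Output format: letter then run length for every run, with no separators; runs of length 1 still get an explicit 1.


String: "ccbbbbc"
Scanning for consecutive runs:
  'c' x 2
  'b' x 4
  'c' x 1
RLE = "c2b4c1"


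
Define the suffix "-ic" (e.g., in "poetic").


Suffix: -ic
Example: poetic = poet + -ic
Meaning = relating to


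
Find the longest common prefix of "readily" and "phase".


Word 1: "readily"
Word 2: "phase"
Comparing from start:
  Pos 0: 'r' != 'p' (stop)
LCP = "" (length 0)


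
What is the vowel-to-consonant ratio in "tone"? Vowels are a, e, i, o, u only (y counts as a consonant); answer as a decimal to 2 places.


Word: "tone"
Vowels (a,e,i,o,u): 2
Consonants: 2
Ratio = 2/2
= 1.00


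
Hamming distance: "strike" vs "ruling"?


Comparing character by character (same length = 6):
  Pos 0: 's' vs 'r' !=
  Pos 1: 't' vs 'u' !=
  Pos 2: 'r' vs 'l' !=
  Pos 3: 'i' vs 'i' =
  Pos 4: 'k' vs 'n' !=
  Pos 5: 'e' vs 'g' !=
Hamming distance = 5


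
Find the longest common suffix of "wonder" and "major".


Word 1: "wonder"
Word 2: "major"
Comparing from end:
  Pos -1: 'r' == 'r'
  Pos -2: 'e' != 'o' (stop)
LCS = "r" (length 1)


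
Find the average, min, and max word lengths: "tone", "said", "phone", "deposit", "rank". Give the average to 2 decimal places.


Lengths: "tone"=4, "said"=4, "phone"=5, "deposit"=7, "rank"=4
Sum = 24, Count = 5
Average = 24/5 = 4.80
= avg=4.80, min=4, max=7


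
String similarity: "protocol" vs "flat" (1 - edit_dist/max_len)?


Word 1: "protocol" (length 8)
Word 2: "flat" (length 4)
One optimal edit sequence:
  1. substitute 'p' -> 'f'  (+1)
  2. substitute 'r' -> 'l'  (+1)
  3. substitute 'o' -> 'a'  (+1)
  4. keep 't'
  5. delete 'o'  (+1)
  6. delete 'c'  (+1)
  7. delete 'o'  (+1)
  8. delete 'l'  (+1)
Edit distance = 7
Max length = max(8, 4) = 8
Similarity = 1 - 7/8
= 0.1250


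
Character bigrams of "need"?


Word: "need" (length 4)
Number of bigrams = 4 - 2 + 1 = 3
  Position 0: "ne"
  Position 1: "ee"
  Position 2: "ed"
Bigrams = "ne", "ee", "ed"


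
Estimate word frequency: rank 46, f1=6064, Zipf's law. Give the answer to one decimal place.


Zipf's law: f(r) = f(1) / r
f(1) = 6064
f(46) = 6064 / 46
= 131.8 occurrences


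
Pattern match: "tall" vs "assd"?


Pattern of "tall": [0, 1, 2, 2]
Pattern of "assd": [0, 1, 1, 2]
Patterns do not match
Same pattern = No


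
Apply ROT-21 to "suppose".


Word: "suppose"
Shift: 21
Each letter → (letter + shift) mod 26:
  's' (18) + 21 = 13 → 'n'
  'u' (20) + 21 = 15 → 'p'
  'p' (15) + 21 = 10 → 'k'
  'p' (15) + 21 = 10 → 'k'
  'o' (14) + 21 = 9 → 'j'
  's' (18) + 21 = 13 → 'n'
  'e' (4) + 21 = 25 → 'z'
Result = "npkkjnz"


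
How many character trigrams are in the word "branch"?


Word: "branch" (length 6)
Number of 3-grams = length - 3 + 1 = 6 - 3 + 1
= 4


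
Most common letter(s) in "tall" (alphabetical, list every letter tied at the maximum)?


Word: "tall"
Letter counts:
  'a': 1
  'l': 2
  't': 1
Maximum count = 2
Most frequent = 'l' (2 times each)


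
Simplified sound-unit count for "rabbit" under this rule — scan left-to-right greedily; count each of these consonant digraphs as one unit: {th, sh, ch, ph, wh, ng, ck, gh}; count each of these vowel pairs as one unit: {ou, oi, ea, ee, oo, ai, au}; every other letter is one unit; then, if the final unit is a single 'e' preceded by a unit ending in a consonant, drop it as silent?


Word: "rabbit" (6 letters)
Left-to-right scan:
  [1] 'r' (letter)
  [2] 'a' (letter)
  [3] 'b' (letter)
  [4] 'b' (letter)
  [5] 'i' (letter)
  [6] 't' (letter)
Units from scan: 6
Sound units = 6 units


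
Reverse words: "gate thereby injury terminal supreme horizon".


Original: "gate thereby injury terminal supreme horizon"
Words (1..n): gate | thereby | injury | terminal | supreme | horizon
Reversed (n..1): horizon | supreme | terminal | injury | thereby | gate
Result = "horizon supreme terminal injury thereby gate"


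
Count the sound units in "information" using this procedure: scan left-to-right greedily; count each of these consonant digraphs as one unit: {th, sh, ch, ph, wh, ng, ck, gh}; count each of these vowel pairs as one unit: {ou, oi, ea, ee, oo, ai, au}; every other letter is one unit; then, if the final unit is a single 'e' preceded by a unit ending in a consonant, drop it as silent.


Word: "information" (11 letters)
Left-to-right scan:
  (1) 'i' (letter)
  (2) 'n' (letter)
  (3) 'f' (letter)
  (4) 'o' (letter)
  (5) 'r' (letter)
  (6) 'm' (letter)
  (7) 'a' (letter)
  (8) 't' (letter)
  (9) 'i' (letter)
  (10) 'o' (letter)
  (11) 'n' (letter)
Units from scan: 11
Sound units = 11 units


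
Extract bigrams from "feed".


Word: "feed" (length 4)
Number of bigrams = 4 - 2 + 1 = 3
  Position 0: "fe"
  Position 1: "ee"
  Position 2: "ed"
Bigrams = "fe", "ee", "ed"


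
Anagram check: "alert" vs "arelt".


Word 1: "alert" → sorted: aelrt
Word 2: "arelt" → sorted: aelrt
Same letters? aelrt == aelrt
Anagram = Yes


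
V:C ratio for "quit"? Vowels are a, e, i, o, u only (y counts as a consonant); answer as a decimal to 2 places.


Word: "quit"
Vowels (a,e,i,o,u): 2
Consonants: 2
Ratio = 2/2
= 1.00


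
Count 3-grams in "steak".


Word: "steak" (length 5)
Number of 3-grams = length - 3 + 1 = 5 - 3 + 1
= 3


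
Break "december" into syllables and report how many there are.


Word: "december"
Syllable breakdown: de-cem-ber
Counting: 3 parts
= 3 syllables


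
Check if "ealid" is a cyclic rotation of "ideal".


Word: "ideal", Candidate: "ealid"
Method: check if candidate is substring of word+word
"idealideal" contains "ealid"? Yes
Is rotation = Yes


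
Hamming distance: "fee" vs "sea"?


Comparing character by character (same length = 3):
  Pos 0: 'f' vs 's' !=
  Pos 1: 'e' vs 'e' =
  Pos 2: 'e' vs 'a' !=
Hamming distance = 2


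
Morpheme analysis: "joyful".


Word: "joyful"
Morphemes: joy + -ful
Each morpheme carries meaning
= 2 morphemes


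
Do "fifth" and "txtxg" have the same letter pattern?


Pattern of "fifth": [0, 1, 0, 2, 3]
Pattern of "txtxg": [0, 1, 0, 1, 2]
Patterns do not match
Same pattern = No


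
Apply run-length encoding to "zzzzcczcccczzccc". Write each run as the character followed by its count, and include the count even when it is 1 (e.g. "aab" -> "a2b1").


String: "zzzzcczcccczzccc"
Scanning for consecutive runs:
  'z' x 4
  'c' x 2
  'z' x 1
  'c' x 4
  'z' x 2
  'c' x 3
RLE = "z4c2z1c4z2c3"


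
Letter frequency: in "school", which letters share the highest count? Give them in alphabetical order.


Word: "school"
Letter counts:
  'c': 1
  'h': 1
  'l': 1
  'o': 2
  's': 1
Maximum count = 2
Most frequent = 'o' (2 times each)


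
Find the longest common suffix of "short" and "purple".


Word 1: "short"
Word 2: "purple"
Comparing from end:
  Pos -1: 't' != 'e' (stop)
LCS = "" (length 0)


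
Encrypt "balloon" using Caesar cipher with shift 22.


Word: "balloon"
Shift: 22
Each letter → (letter + shift) mod 26:
  'b' (1) + 22 = 23 → 'x'
  'a' (0) + 22 = 22 → 'w'
  'l' (11) + 22 = 7 → 'h'
  'l' (11) + 22 = 7 → 'h'
  'o' (14) + 22 = 10 → 'k'
  'o' (14) + 22 = 10 → 'k'
  'n' (13) + 22 = 9 → 'j'
Result = "xwhhkkj"


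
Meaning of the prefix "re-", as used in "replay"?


Prefix: re-
Example: replay (re- + play)
Meaning = again


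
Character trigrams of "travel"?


Word: "travel" (length 6)
Number of trigrams = 6 - 3 + 1 = 4
  Position 0: "tra"
  Position 1: "rav"
  Position 2: "ave"
  Position 3: "vel"
Trigrams = "tra", "rav", "ave", "vel"


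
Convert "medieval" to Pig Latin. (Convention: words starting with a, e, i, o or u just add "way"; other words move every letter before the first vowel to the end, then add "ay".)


Word: "medieval"
Starts with consonant(s) → move to end, add 'ay'
Consonant cluster: "m"
Pig Latin = "edievalmay"


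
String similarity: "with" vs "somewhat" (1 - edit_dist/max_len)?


Word 1: "with" (length 4)
Word 2: "somewhat" (length 8)
One optimal edit sequence:
  1. insert 's'  (+1)
  2. insert 'o'  (+1)
  3. insert 'm'  (+1)
  4. insert 'e'  (+1)
  5. keep 'w'
  6. substitute 'i' -> 'h'  (+1)
  7. substitute 't' -> 'a'  (+1)
  8. substitute 'h' -> 't'  (+1)
Edit distance = 7
Max length = max(4, 8) = 8
Similarity = 1 - 7/8
= 0.1250


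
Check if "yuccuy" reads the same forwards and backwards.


Word: "yuccuy"
Reversed: "yuccuy"
Forward == Backward? yuccuy == yuccuy
Palindrome = Yes


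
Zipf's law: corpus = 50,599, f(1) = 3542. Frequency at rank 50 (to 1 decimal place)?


Zipf's law: f(r) = f(1) / r
f(1) = 3542
f(50) = 3542 / 50
= 70.8 occurrences


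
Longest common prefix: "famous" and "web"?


Word 1: "famous"
Word 2: "web"
Comparing from start:
  Pos 0: 'f' != 'w' (stop)
LCP = "" (length 0)


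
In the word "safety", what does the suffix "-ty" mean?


Suffix: -ty
Example: safety = safe + -ty
Meaning = quality of


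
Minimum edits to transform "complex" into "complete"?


Word 1: "complex" (length 7)
Word 2: "complete" (length 8)
One optimal edit sequence (insert/delete/substitute each cost 1):
  1. keep 'c'
  2. keep 'o'
  3. keep 'm'
  4. keep 'p'
  5. keep 'l'
  6. keep 'e'
  7. insert 't'  (+1)
  8. substitute 'x' -> 'e'  (+1)
Total edit operations: 2
Edit distance = 2


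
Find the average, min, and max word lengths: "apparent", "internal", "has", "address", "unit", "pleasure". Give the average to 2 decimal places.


Lengths: "apparent"=8, "internal"=8, "has"=3, "address"=7, "unit"=4, "pleasure"=8
Sum = 38, Count = 6
Average = 38/6 = 6.33
= avg=6.33, min=3, max=8


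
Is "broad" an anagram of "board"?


Word 1: "board" → sorted: abdor
Word 2: "broad" → sorted: abdor
Same letters? abdor == abdor
Anagram = Yes


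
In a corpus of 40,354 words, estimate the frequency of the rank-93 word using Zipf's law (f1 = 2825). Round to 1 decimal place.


Zipf's law: f(r) = f(1) / r
f(1) = 2825
f(93) = 2825 / 93
= 30.4 occurrences


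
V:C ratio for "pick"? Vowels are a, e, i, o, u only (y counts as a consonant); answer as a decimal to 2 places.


Word: "pick"
Vowels (a,e,i,o,u): 1
Consonants: 3
Ratio = 1/3
= 0.33


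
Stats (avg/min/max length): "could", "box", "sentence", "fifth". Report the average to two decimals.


Lengths: "could"=5, "box"=3, "sentence"=8, "fifth"=5
Sum = 21, Count = 4
Average = 21/4 = 5.25
= avg=5.25, min=3, max=8


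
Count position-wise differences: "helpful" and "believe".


Comparing character by character (same length = 7):
  Pos 0: 'h' vs 'b' !=
  Pos 1: 'e' vs 'e' =
  Pos 2: 'l' vs 'l' =
  Pos 3: 'p' vs 'i' !=
  Pos 4: 'f' vs 'e' !=
  Pos 5: 'u' vs 'v' !=
  Pos 6: 'l' vs 'e' !=
Hamming distance = 5


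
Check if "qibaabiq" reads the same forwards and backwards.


Word: "qibaabiq"
Reversed: "qibaabiq"
Forward == Backward? qibaabiq == qibaabiq
Palindrome = Yes


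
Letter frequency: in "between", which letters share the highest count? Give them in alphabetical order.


Word: "between"
Letter counts:
  'b': 1
  'e': 3
  'n': 1
  't': 1
  'w': 1
Maximum count = 3
Most frequent = 'e' (3 times each)


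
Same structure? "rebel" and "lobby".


Pattern of "rebel": [0, 1, 2, 1, 3]
Pattern of "lobby": [0, 1, 2, 2, 3]
Patterns do not match
Same pattern = No


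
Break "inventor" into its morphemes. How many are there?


Word: "inventor"
Morphemes: invent + -or
Each morpheme carries meaning
= 2 morphemes


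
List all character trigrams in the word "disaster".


Word: "disaster" (length 8)
Number of trigrams = 8 - 3 + 1 = 6
  Position 0: "dis"
  Position 1: "isa"
  Position 2: "sas"
  Position 3: "ast"
  Position 4: "ste"
  Position 5: "ter"
Trigrams = "dis", "isa", "sas", "ast", "ste", "ter"


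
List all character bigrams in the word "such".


Word: "such" (length 4)
Number of bigrams = 4 - 2 + 1 = 3
  Position 0: "su"
  Position 1: "uc"
  Position 2: "ch"
Bigrams = "su", "uc", "ch"


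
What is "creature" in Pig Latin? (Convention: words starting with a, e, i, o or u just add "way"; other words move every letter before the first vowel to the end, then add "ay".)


Word: "creature"
Starts with consonant(s) → move to end, add 'ay'
Consonant cluster: "cr"
Pig Latin = "eaturecray"


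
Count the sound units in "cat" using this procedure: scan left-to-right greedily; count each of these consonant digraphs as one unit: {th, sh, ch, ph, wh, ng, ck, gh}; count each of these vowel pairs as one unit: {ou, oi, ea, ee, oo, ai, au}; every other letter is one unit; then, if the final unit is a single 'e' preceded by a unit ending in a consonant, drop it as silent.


Word: "cat" (3 letters)
Left-to-right scan:
  [1] 'c' (letter)
  [2] 'a' (letter)
  [3] 't' (letter)
Units from scan: 3
Sound units = 3 units


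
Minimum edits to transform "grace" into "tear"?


Word 1: "grace" (length 5)
Word 2: "tear" (length 4)
One optimal edit sequence (insert/delete/substitute each cost 1):
  1. substitute 'g' -> 't'  (+1)
  2. substitute 'r' -> 'e'  (+1)
  3. keep 'a'
  4. delete 'c'  (+1)
  5. substitute 'e' -> 'r'  (+1)
Total edit operations: 4
Edit distance = 4


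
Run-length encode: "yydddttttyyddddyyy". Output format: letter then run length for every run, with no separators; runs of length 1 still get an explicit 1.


String: "yydddttttyyddddyyy"
Scanning for consecutive runs:
  'y' x 2
  'd' x 3
  't' x 4
  'y' x 2
  'd' x 4
  'y' x 3
RLE = "y2d3t4y2d4y3"


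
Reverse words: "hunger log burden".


Original: "hunger log burden"
Words (1..n): hunger | log | burden
Reversed (n..1): burden | log | hunger
Result = "burden log hunger"


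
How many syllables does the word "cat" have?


Word: "cat"
Syllable breakdown: cat
Counting: 1 part
= 1 syllable


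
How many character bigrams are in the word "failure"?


Word: "failure" (length 7)
Number of 2-grams = length - 2 + 1 = 7 - 2 + 1
= 6


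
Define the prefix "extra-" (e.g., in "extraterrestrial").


Prefix: extra-
Example: extraterrestrial = extra- + terrestrial
Meaning = beyond


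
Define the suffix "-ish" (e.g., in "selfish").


Suffix: -ish
As in: selfish -> self + -ish
Meaning = somewhat / having the qualities of


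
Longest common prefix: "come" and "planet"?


Word 1: "come"
Word 2: "planet"
Comparing from start:
  Pos 0: 'c' != 'p' (stop)
LCP = "" (length 0)


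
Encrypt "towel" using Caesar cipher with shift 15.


Word: "towel"
Shift: 15
Each letter → (letter + shift) mod 26:
  't' (19) + 15 = 8 → 'i'
  'o' (14) + 15 = 3 → 'd'
  'w' (22) + 15 = 11 → 'l'
  'e' (4) + 15 = 19 → 't'
  'l' (11) + 15 = 0 → 'a'
Result = "idlta"


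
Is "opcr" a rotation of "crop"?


Word: "crop", Candidate: "opcr"
Method: check if candidate is substring of word+word
"cropcrop" contains "opcr"? Yes
Is rotation = Yes


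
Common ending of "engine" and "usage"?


Word 1: "engine"
Word 2: "usage"
Comparing from end:
  Pos -1: 'e' == 'e'
  Pos -2: 'n' != 'g' (stop)
LCS = "e" (length 1)


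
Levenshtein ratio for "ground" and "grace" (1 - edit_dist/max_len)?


Word 1: "ground" (length 6)
Word 2: "grace" (length 5)
One optimal edit sequence:
  1. keep 'g'
  2. keep 'r'
  3. delete 'o'  (+1)
  4. substitute 'u' -> 'a'  (+1)
  5. substitute 'n' -> 'c'  (+1)
  6. substitute 'd' -> 'e'  (+1)
Edit distance = 4
Max length = max(6, 5) = 6
Similarity = 1 - 4/6
= 0.3333


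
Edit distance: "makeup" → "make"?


Word 1: "makeup" (length 6)
Word 2: "make" (length 4)
One optimal edit sequence (insert/delete/substitute each cost 1):
  1. keep 'm'
  2. keep 'a'
  3. keep 'k'
  4. keep 'e'
  5. delete 'u'  (+1)
  6. delete 'p'  (+1)
Total edit operations: 2
Edit distance = 2


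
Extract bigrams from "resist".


Word: "resist" (length 6)
Number of bigrams = 6 - 2 + 1 = 5
  Position 0: "re"
  Position 1: "es"
  Position 2: "si"
  Position 3: "is"
  Position 4: "st"
Bigrams = "re", "es", "si", "is", "st"


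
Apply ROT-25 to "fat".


Word: "fat"
Shift: 25
Each letter → (letter + shift) mod 26:
  'f' (5) + 25 = 4 → 'e'
  'a' (0) + 25 = 25 → 'z'
  't' (19) + 25 = 18 → 's'
Result = "ezs"


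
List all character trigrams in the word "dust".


Word: "dust" (length 4)
Number of trigrams = 4 - 3 + 1 = 2
  Position 0: "dus"
  Position 1: "ust"
Trigrams = "dus", "ust"


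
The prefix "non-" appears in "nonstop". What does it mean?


Prefix: non-
As in: nonstop -> non- + stop
Meaning = not


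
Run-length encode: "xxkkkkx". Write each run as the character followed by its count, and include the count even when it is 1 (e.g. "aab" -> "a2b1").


String: "xxkkkkx"
Scanning for consecutive runs:
  'x' x 2
  'k' x 4
  'x' x 1
RLE = "x2k4x1"


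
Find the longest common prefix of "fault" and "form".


Word 1: "fault"
Word 2: "form"
Comparing from start:
  Pos 0: 'f' == 'f'
  Pos 1: 'a' != 'o' (stop)
LCP = "f" (length 1)


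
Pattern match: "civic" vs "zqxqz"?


Pattern of "civic": [0, 1, 2, 1, 0]
Pattern of "zqxqz": [0, 1, 2, 1, 0]
Patterns match
Same pattern = Yes


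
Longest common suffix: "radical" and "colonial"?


Word 1: "radical"
Word 2: "colonial"
Comparing from end:
  Pos -1: 'l' == 'l'
  Pos -2: 'a' == 'a'
  Pos -3: 'c' != 'i' (stop)
LCS = "al" (length 2)


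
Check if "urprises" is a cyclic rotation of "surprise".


Word: "surprise", Candidate: "urprises"
Method: check if candidate is substring of word+word
"surprisesurprise" contains "urprises"? Yes
Is rotation = Yes


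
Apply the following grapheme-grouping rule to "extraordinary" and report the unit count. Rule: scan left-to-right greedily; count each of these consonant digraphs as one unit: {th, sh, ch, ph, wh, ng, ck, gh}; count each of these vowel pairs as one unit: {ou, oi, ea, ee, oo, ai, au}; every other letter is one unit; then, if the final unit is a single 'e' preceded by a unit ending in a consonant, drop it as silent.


Word: "extraordinary" (13 letters)
Left-to-right scan:
  1. 'e' (letter)
  2. 'x' (letter)
  3. 't' (letter)
  4. 'r' (letter)
  5. 'a' (letter)
  6. 'o' (letter)
  7. 'r' (letter)
  8. 'd' (letter)
  9. 'i' (letter)
  10. 'n' (letter)
  11. 'a' (letter)
  12. 'r' (letter)
  13. 'y' (letter)
Units from scan: 13
Sound units = 13 units


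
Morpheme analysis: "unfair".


Word: "unfair"
Morphemes: un- | fair
Each morpheme carries meaning
= 2 morphemes


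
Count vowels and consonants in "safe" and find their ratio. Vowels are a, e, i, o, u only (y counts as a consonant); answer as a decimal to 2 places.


Word: "safe"
Vowels (a,e,i,o,u): 2
Consonants: 2
Ratio = 2/2
= 1.00


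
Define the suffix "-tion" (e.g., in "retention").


Suffix: -tion
Example: retention (retain + -tion, with a spelling change)
Meaning = act or process


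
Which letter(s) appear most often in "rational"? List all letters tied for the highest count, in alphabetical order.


Word: "rational"
Letter counts:
  'a': 2
  'i': 1
  'l': 1
  'n': 1
  'o': 1
  'r': 1
  't': 1
Maximum count = 2
Most frequent = 'a' (2 times each)


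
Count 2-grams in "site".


Word: "site" (length 4)
Number of 2-grams = length - 2 + 1 = 4 - 2 + 1
= 3


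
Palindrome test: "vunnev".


Word: "vunnev"
Reversed: "vennuv"
Forward == Backward? vunnev != vennuv
Palindrome = No


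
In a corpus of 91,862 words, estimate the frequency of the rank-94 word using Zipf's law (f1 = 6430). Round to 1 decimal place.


Zipf's law: f(r) = f(1) / r
f(1) = 6430
f(94) = 6430 / 94
= 68.4 occurrences


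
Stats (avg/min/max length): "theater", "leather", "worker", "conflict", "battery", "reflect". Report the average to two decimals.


Lengths: "theater"=7, "leather"=7, "worker"=6, "conflict"=8, "battery"=7, "reflect"=7
Sum = 42, Count = 6
Average = 42/6 = 7.00
= avg=7.00, min=6, max=8


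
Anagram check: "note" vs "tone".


Word 1: "note" → sorted: enot
Word 2: "tone" → sorted: enot
Same letters? enot == enot
Anagram = Yes


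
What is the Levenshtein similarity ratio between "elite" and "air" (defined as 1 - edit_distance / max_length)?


Word 1: "elite" (length 5)
Word 2: "air" (length 3)
One optimal edit sequence:
  1. delete 'e'  (+1)
  2. substitute 'l' -> 'a'  (+1)
  3. keep 'i'
  4. delete 't'  (+1)
  5. substitute 'e' -> 'r'  (+1)
Edit distance = 4
Max length = max(5, 3) = 5
Similarity = 1 - 4/5
= 0.2000


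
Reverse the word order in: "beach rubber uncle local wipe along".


Original: "beach rubber uncle local wipe along"
Words (1..n): beach | rubber | uncle | local | wipe | along
Reversed (n..1): along | wipe | local | uncle | rubber | beach
Result = "along wipe local uncle rubber beach"


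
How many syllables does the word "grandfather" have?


Word: "grandfather"
Syllable breakdown: grand / fa / ther
Counting: 3 parts
= 3 syllables


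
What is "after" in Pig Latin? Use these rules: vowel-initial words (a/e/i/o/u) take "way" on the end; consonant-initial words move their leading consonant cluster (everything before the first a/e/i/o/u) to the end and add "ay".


Word: "after"
Starts with vowel → add 'way'
Pig Latin = "afterway"


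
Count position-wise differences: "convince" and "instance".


Comparing character by character (same length = 8):
  Pos 0: 'c' vs 'i' !=
  Pos 1: 'o' vs 'n' !=
  Pos 2: 'n' vs 's' !=
  Pos 3: 'v' vs 't' !=
  Pos 4: 'i' vs 'a' !=
  Pos 5: 'n' vs 'n' =
  Pos 6: 'c' vs 'c' =
  Pos 7: 'e' vs 'e' =
Hamming distance = 5


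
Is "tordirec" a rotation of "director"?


Word: "director", Candidate: "tordirec"
Method: check if candidate is substring of word+word
"directordirector" contains "tordirec"? Yes
Is rotation = Yes


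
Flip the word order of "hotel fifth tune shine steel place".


Original: "hotel fifth tune shine steel place"
Words (1..n): hotel | fifth | tune | shine | steel | place
Reversed (n..1): place | steel | shine | tune | fifth | hotel
Result = "place steel shine tune fifth hotel"


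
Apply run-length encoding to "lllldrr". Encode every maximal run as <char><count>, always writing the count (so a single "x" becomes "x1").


String: "lllldrr"
Scanning for consecutive runs:
  'l' x 4
  'd' x 1
  'r' x 2
RLE = "l4d1r2"


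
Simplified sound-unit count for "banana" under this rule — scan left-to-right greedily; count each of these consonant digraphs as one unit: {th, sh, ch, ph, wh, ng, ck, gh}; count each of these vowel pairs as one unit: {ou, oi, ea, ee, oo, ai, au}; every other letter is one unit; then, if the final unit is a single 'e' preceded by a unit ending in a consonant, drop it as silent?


Word: "banana" (6 letters)
Left-to-right scan:
  (1) 'b' (letter)
  (2) 'a' (letter)
  (3) 'n' (letter)
  (4) 'a' (letter)
  (5) 'n' (letter)
  (6) 'a' (letter)
Units from scan: 6
Sound units = 6 units


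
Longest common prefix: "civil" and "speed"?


Word 1: "civil"
Word 2: "speed"
Comparing from start:
  Pos 0: 'c' != 's' (stop)
LCP = "" (length 0)


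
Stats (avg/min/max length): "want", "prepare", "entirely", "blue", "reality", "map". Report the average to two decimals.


Lengths: "want"=4, "prepare"=7, "entirely"=8, "blue"=4, "reality"=7, "map"=3
Sum = 33, Count = 6
Average = 33/6 = 5.50
= avg=5.50, min=3, max=8


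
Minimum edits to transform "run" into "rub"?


Word 1: "run" (length 3)
Word 2: "rub" (length 3)
One optimal edit sequence (insert/delete/substitute each cost 1):
  1. keep 'r'
  2. keep 'u'
  3. substitute 'n' -> 'b'  (+1)
Total edit operations: 1
Edit distance = 1


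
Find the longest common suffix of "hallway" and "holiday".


Word 1: "hallway"
Word 2: "holiday"
Comparing from end:
  Pos -1: 'y' == 'y'
  Pos -2: 'a' == 'a'
  Pos -3: 'w' != 'd' (stop)
LCS = "ay" (length 2)


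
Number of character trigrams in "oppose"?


Word: "oppose" (length 6)
Number of 3-grams = length - 3 + 1 = 6 - 3 + 1
= 4


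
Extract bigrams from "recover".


Word: "recover" (length 7)
Number of bigrams = 7 - 2 + 1 = 6
  Position 0: "re"
  Position 1: "ec"
  Position 2: "co"
  Position 3: "ov"
  Position 4: "ve"
  Position 5: "er"
Bigrams = "re", "ec", "co", "ov", "ve", "er"


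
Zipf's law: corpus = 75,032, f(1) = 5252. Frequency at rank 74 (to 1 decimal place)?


Zipf's law: f(r) = f(1) / r
f(1) = 5252
f(74) = 5252 / 74
= 71.0 occurrences


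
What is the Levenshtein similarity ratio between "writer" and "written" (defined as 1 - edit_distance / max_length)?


Word 1: "writer" (length 6)
Word 2: "written" (length 7)
One optimal edit sequence:
  1. keep 'w'
  2. keep 'r'
  3. keep 'i'
  4. insert 't'  (+1)
  5. keep 't'
  6. keep 'e'
  7. substitute 'r' -> 'n'  (+1)
Edit distance = 2
Max length = max(6, 7) = 7
Similarity = 1 - 2/7
= 0.7143


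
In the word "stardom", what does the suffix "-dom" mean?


Suffix: -dom
As in: stardom -> star + -dom
Meaning = state / realm


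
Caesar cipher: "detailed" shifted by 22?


Word: "detailed"
Shift: 22
Each letter → (letter + shift) mod 26:
  'd' (3) + 22 = 25 → 'z'
  'e' (4) + 22 = 0 → 'a'
  't' (19) + 22 = 15 → 'p'
  'a' (0) + 22 = 22 → 'w'
  'i' (8) + 22 = 4 → 'e'
  'l' (11) + 22 = 7 → 'h'
  'e' (4) + 22 = 0 → 'a'
  'd' (3) + 22 = 25 → 'z'
Result = "zapwehaz"


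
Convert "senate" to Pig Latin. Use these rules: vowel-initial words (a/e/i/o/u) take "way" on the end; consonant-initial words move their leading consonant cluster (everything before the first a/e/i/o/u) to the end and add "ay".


Word: "senate"
Starts with consonant(s) → move to end, add 'ay'
Consonant cluster: "s"
Pig Latin = "enatesay"


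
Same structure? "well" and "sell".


Pattern of "well": [0, 1, 2, 2]
Pattern of "sell": [0, 1, 2, 2]
Patterns match
Same pattern = Yes


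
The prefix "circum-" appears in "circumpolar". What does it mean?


Prefix: circum-
As in: circumpolar -> circum- + polar
Meaning = around


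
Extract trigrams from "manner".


Word: "manner" (length 6)
Number of trigrams = 6 - 3 + 1 = 4
  Position 0: "man"
  Position 1: "ann"
  Position 2: "nne"
  Position 3: "ner"
Trigrams = "man", "ann", "nne", "ner"


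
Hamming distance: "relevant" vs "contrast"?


Comparing character by character (same length = 8):
  Pos 0: 'r' vs 'c' !=
  Pos 1: 'e' vs 'o' !=
  Pos 2: 'l' vs 'n' !=
  Pos 3: 'e' vs 't' !=
  Pos 4: 'v' vs 'r' !=
  Pos 5: 'a' vs 'a' =
  Pos 6: 'n' vs 's' !=
  Pos 7: 't' vs 't' =
Hamming distance = 6


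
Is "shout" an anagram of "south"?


Word 1: "south" → sorted: hostu
Word 2: "shout" → sorted: hostu
Same letters? hostu == hostu
Anagram = Yes


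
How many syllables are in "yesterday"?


Word: "yesterday"
Syllable breakdown: yes / ter / day
Counting: 3 parts
= 3 syllables


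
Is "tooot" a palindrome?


Word: "tooot"
Reversed: "tooot"
Forward == Backward? tooot == tooot
Palindrome = Yes


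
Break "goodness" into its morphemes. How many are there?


Word: "goodness"
Morphemes: good / -ness
Each morpheme carries meaning
= 2 morphemes


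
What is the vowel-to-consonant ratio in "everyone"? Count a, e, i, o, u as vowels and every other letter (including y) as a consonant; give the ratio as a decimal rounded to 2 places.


Word: "everyone"
Vowels (a,e,i,o,u): 4
Consonants: 4
Ratio = 4/4
= 1.00


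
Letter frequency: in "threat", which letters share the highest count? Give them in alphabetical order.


Word: "threat"
Letter counts:
  'a': 1
  'e': 1
  'h': 1
  'r': 1
  't': 2
Maximum count = 2
Most frequent = 't' (2 times each)


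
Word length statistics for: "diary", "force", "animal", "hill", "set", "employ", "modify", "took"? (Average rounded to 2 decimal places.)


Lengths: "diary"=5, "force"=5, "animal"=6, "hill"=4, "set"=3, "employ"=6, "modify"=6, "took"=4
Sum = 39, Count = 8
Average = 39/8 = 4.88
= avg=4.88, min=3, max=6


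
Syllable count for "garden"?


Word: "garden"
Syllable breakdown: gar / den
Counting: 2 parts
= 2 syllables


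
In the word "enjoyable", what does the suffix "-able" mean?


Suffix: -able
As in: enjoyable -> enjoy + -able
Meaning = capable of


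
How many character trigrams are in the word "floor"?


Word: "floor" (length 5)
Number of 3-grams = length - 3 + 1 = 5 - 3 + 1
= 3


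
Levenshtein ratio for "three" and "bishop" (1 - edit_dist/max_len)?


Word 1: "three" (length 5)
Word 2: "bishop" (length 6)
One optimal edit sequence:
  1. insert 'b'  (+1)
  2. substitute 't' -> 'i'  (+1)
  3. substitute 'h' -> 's'  (+1)
  4. substitute 'r' -> 'h'  (+1)
  5. substitute 'e' -> 'o'  (+1)
  6. substitute 'e' -> 'p'  (+1)
Edit distance = 6
Max length = max(5, 6) = 6
Similarity = 1 - 6/6
= 0.0000


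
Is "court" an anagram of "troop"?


Word 1: "troop" → sorted: ooprt
Word 2: "court" → sorted: cortu
Same letters? ooprt != cortu
Anagram = No


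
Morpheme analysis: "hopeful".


Word: "hopeful"
Morphemes: hope | -ful
Each morpheme carries meaning
= 2 morphemes


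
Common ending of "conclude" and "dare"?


Word 1: "conclude"
Word 2: "dare"
Comparing from end:
  Pos -1: 'e' == 'e'
  Pos -2: 'd' != 'r' (stop)
LCS = "e" (length 1)


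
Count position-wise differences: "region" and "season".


Comparing character by character (same length = 6):
  Pos 0: 'r' vs 's' !=
  Pos 1: 'e' vs 'e' =
  Pos 2: 'g' vs 'a' !=
  Pos 3: 'i' vs 's' !=
  Pos 4: 'o' vs 'o' =
  Pos 5: 'n' vs 'n' =
Hamming distance = 3


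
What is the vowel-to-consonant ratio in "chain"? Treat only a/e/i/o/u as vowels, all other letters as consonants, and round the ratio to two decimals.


Word: "chain"
Vowels (a,e,i,o,u): 2
Consonants: 3
Ratio = 2/3
= 0.67


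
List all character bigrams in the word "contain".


Word: "contain" (length 7)
Number of bigrams = 7 - 2 + 1 = 6
  Position 0: "co"
  Position 1: "on"
  Position 2: "nt"
  Position 3: "ta"
  Position 4: "ai"
  Position 5: "in"
Bigrams = "co", "on", "nt", "ta", "ai", "in"


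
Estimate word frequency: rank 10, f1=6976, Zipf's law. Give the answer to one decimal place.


Zipf's law: f(r) = f(1) / r
f(1) = 6976
f(10) = 6976 / 10
= 697.6 occurrences


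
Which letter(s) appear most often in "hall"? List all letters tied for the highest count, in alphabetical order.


Word: "hall"
Letter counts:
  'a': 1
  'h': 1
  'l': 2
Maximum count = 2
Most frequent = 'l' (2 times each)


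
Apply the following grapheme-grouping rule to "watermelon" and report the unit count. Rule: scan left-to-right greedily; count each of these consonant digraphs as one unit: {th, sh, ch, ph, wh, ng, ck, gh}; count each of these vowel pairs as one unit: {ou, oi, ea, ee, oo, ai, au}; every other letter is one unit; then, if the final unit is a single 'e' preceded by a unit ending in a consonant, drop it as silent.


Word: "watermelon" (10 letters)
Left-to-right scan:
  1. 'w' (letter)
  2. 'a' (letter)
  3. 't' (letter)
  4. 'e' (letter)
  5. 'r' (letter)
  6. 'm' (letter)
  7. 'e' (letter)
  8. 'l' (letter)
  9. 'o' (letter)
  10. 'n' (letter)
Units from scan: 10
Sound units = 10 units


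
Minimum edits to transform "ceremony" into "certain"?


Word 1: "ceremony" (length 8)
Word 2: "certain" (length 7)
One optimal edit sequence (insert/delete/substitute each cost 1):
  1. keep 'c'
  2. keep 'e'
  3. keep 'r'
  4. substitute 'e' -> 't'  (+1)
  5. substitute 'm' -> 'a'  (+1)
  6. substitute 'o' -> 'i'  (+1)
  7. keep 'n'
  8. delete 'y'  (+1)
Total edit operations: 4
Edit distance = 4


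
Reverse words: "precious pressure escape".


Original: "precious pressure escape"
Words (1..n): precious | pressure | escape
Reversed (n..1): escape | pressure | precious
Result = "escape pressure precious"


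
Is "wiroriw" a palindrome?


Word: "wiroriw"
Reversed: "wiroriw"
Forward == Backward? wiroriw == wiroriw
Palindrome = Yes


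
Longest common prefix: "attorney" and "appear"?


Word 1: "attorney"
Word 2: "appear"
Comparing from start:
  Pos 0: 'a' == 'a'
  Pos 1: 't' != 'p' (stop)
LCP = "a" (length 1)


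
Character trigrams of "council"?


Word: "council" (length 7)
Number of trigrams = 7 - 3 + 1 = 5
  Position 0: "cou"
  Position 1: "oun"
  Position 2: "unc"
  Position 3: "nci"
  Position 4: "cil"
Trigrams = "cou", "oun", "unc", "nci", "cil"


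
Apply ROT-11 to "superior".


Word: "superior"
Shift: 11
Each letter → (letter + shift) mod 26:
  's' (18) + 11 = 3 → 'd'
  'u' (20) + 11 = 5 → 'f'
  'p' (15) + 11 = 0 → 'a'
  'e' (4) + 11 = 15 → 'p'
  'r' (17) + 11 = 2 → 'c'
  'i' (8) + 11 = 19 → 't'
  'o' (14) + 11 = 25 → 'z'
  'r' (17) + 11 = 2 → 'c'
Result = "dfapctzc"


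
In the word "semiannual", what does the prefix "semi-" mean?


Prefix: semi-
As in: semiannual -> semi- + annual
Meaning = half


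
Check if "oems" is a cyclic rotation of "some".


Word: "some", Candidate: "oems"
Method: check if candidate is substring of word+word
"somesome" contains "oems"? No
Is rotation = No


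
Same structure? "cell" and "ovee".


Pattern of "cell": [0, 1, 2, 2]
Pattern of "ovee": [0, 1, 2, 2]
Patterns match
Same pattern = Yes


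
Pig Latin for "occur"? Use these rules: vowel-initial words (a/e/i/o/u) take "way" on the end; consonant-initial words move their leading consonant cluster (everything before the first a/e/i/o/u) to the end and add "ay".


Word: "occur"
Starts with vowel → add 'way'
Pig Latin = "occurway"


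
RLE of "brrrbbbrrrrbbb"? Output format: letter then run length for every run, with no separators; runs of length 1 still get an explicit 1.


String: "brrrbbbrrrrbbb"
Scanning for consecutive runs:
  'b' x 1
  'r' x 3
  'b' x 3
  'r' x 4
  'b' x 3
RLE = "b1r3b3r4b3"


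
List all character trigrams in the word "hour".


Word: "hour" (length 4)
Number of trigrams = 4 - 3 + 1 = 2
  Position 0: "hou"
  Position 1: "our"
Trigrams = "hou", "our"


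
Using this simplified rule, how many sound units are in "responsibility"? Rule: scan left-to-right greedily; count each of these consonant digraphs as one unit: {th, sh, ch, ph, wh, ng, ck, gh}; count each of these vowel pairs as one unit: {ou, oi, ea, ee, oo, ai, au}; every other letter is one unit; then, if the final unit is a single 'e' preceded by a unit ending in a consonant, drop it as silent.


Word: "responsibility" (14 letters)
Left-to-right scan:
  1. 'r' (letter)
  2. 'e' (letter)
  3. 's' (letter)
  4. 'p' (letter)
  5. 'o' (letter)
  6. 'n' (letter)
  7. 's' (letter)
  8. 'i' (letter)
  9. 'b' (letter)
  10. 'i' (letter)
  11. 'l' (letter)
  12. 'i' (letter)
  13. 't' (letter)
  14. 'y' (letter)
Units from scan: 14
Sound units = 14 units
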